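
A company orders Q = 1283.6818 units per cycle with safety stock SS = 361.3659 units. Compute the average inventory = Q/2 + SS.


Q/2 = 641.8409
Avg = 641.8409 + 361.3659 = 1003.2068

1003.2068 units


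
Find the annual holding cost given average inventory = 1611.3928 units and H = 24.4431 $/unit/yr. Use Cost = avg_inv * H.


Cost = 1611.3928 * 24.4431 = 39387.4353

39387.4353 $/yr


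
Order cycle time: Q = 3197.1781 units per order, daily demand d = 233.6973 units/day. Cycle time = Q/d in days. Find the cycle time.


Cycle = 3197.1781 / 233.6973 = 13.6809

13.6809 days


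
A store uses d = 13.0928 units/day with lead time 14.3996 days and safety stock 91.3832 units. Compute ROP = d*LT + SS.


d*LT = 13.0928 * 14.3996 = 188.5311
ROP = 188.5311 + 91.3832 = 279.9143

279.9143 units


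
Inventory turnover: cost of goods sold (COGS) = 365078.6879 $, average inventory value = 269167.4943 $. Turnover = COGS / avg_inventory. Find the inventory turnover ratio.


Turnover = 365078.6879 / 269167.4943 = 1.3563

1.3563


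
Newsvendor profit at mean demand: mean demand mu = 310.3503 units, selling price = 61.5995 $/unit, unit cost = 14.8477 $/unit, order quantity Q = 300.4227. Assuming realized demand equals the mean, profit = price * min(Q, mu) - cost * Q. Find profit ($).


Sales at mu = min(300.4227, 310.3503) = 300.4227
Revenue = 61.5995 * 300.4227 = 18505.8881
Total cost = 14.8477 * 300.4227 = 4460.5861
Profit = 18505.8881 - 4460.5861 = 14045.3020

14045.3020 $


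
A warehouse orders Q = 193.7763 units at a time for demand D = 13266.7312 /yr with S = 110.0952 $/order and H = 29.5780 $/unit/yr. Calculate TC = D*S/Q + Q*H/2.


Ordering cost = D*S/Q = 7537.5752
Holding cost = Q*H/2 = 2865.7577
TC = 7537.5752 + 2865.7577 = 10403.3329

10403.3329 $/yr


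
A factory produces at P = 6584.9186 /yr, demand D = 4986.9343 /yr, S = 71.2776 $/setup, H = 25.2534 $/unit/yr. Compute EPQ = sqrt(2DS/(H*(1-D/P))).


1 - D/P = 1 - 0.7573 = 0.2427
H*(1-D/P) = 6.1283
2DS = 710913.4165
EPQ = sqrt(116004.4783) = 340.5943

340.5943 units


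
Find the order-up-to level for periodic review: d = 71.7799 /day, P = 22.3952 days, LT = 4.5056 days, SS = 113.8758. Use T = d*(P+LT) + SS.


P + LT = 26.9008
d*(P+LT) = 71.7799 * 26.9008 = 1930.9367
T = 1930.9367 + 113.8758 = 2044.8125

2044.8125 units


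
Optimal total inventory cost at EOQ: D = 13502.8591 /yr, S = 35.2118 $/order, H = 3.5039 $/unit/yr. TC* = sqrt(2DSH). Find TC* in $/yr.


2*D*S*H = 3331928.4062
TC* = sqrt(3331928.4062) = 1825.3571

1825.3571 $/yr


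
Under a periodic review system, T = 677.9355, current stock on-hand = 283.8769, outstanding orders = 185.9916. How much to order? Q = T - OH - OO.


Inventory position = OH + OO = 283.8769 + 185.9916 = 469.8685
Q = 677.9355 - 469.8685 = 208.0670

208.0670 units


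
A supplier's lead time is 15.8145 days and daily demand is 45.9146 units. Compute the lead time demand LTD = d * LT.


LTD = 45.9146 * 15.8145 = 726.1164

726.1164 units


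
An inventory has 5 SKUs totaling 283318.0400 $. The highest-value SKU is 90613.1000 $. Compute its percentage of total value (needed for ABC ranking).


Top item = 90613.1000
Total = 283318.0400
Percentage = 90613.1000 / 283318.0400 * 100 = 31.9828

31.9828%


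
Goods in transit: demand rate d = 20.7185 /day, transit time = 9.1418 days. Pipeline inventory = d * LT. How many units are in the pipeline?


Pipeline = 20.7185 * 9.1418 = 189.4044

189.4044 units


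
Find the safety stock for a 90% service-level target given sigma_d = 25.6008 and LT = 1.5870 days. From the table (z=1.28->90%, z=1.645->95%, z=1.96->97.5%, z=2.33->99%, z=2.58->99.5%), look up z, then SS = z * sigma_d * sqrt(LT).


From the table, SL = 90% corresponds to z = 1.28
sqrt(LT) = sqrt(1.5870) = 1.2598
SS = 1.28 * 25.6008 * 1.2598 = 41.2812

41.2812 units


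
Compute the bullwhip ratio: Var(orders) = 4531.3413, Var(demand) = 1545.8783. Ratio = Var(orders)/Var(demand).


BW = 4531.3413 / 1545.8783 = 2.9312

2.9312


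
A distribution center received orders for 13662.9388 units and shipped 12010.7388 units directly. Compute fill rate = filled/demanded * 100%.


FR = 12010.7388 / 13662.9388 * 100 = 87.9074

87.9074%


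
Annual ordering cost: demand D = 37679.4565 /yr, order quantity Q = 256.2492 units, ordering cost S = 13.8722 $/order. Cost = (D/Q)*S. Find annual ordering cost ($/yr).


Number of orders = D/Q = 147.0422
Cost = 147.0422 * 13.8722 = 2039.7994

2039.7994 $/yr


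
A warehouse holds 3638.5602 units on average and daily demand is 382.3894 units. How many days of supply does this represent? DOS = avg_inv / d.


DOS = 3638.5602 / 382.3894 = 9.5153

9.5153 days


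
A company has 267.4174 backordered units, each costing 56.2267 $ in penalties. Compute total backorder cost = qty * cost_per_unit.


Total = 267.4174 * 56.2267 = 15035.9979

15035.9979 $


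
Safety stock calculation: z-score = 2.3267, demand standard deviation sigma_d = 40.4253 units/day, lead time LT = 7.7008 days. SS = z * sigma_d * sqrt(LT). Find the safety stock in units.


sqrt(LT) = sqrt(7.7008) = 2.7750
SS = 2.3267 * 40.4253 * 2.7750 = 261.0127

261.0127 units


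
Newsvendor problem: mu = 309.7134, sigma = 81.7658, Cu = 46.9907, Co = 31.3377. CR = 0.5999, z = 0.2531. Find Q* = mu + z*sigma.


CR = Cu/(Cu+Co) = 46.9907/(46.9907+31.3377) = 0.5999
z = 0.2531
Q* = 309.7134 + 0.2531 * 81.7658 = 330.4083

330.4083 units


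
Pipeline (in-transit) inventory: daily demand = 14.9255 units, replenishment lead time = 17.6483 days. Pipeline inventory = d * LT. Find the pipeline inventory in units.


Pipeline = 14.9255 * 17.6483 = 263.4097

263.4097 units


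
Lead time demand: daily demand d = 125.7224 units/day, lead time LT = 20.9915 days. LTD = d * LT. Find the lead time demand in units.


LTD = 125.7224 * 20.9915 = 2639.1018

2639.1018 units


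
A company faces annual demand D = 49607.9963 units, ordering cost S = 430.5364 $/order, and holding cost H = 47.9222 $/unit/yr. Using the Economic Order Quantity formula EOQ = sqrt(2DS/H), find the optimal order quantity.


2*D*S = 2 * 49607.9963 * 430.5364 = 42716096.2764
2*D*S/H = 891363.4240
EOQ = sqrt(891363.4240) = 944.1204

944.1204 units


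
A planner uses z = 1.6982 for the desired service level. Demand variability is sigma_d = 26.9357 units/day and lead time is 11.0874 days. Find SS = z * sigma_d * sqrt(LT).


sqrt(LT) = sqrt(11.0874) = 3.3298
SS = 1.6982 * 26.9357 * 3.3298 = 152.3112

152.3112 units


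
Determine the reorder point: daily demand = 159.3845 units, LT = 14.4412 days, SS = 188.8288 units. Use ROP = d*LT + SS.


d*LT = 159.3845 * 14.4412 = 2301.7034
ROP = 2301.7034 + 188.8288 = 2490.5322

2490.5322 units


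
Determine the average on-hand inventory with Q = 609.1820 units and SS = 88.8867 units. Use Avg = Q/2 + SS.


Q/2 = 304.5910
Avg = 304.5910 + 88.8867 = 393.4777

393.4777 units


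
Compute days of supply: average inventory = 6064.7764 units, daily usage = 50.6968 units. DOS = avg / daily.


DOS = 6064.7764 / 50.6968 = 119.6284

119.6284 days


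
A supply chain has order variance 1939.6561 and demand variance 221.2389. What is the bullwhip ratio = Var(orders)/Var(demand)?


BW = 1939.6561 / 221.2389 = 8.7672

8.7672


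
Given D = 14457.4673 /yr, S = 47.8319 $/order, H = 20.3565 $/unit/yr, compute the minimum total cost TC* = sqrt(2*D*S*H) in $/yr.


2*D*S*H = 28154184.7627
TC* = sqrt(28154184.7627) = 5306.0517

5306.0517 $/yr


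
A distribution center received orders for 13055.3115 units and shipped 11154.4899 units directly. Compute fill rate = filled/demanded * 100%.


FR = 11154.4899 / 13055.3115 * 100 = 85.4402

85.4402%


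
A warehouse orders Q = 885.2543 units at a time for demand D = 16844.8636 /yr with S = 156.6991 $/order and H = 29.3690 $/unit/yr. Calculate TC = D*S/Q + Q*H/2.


Ordering cost = D*S/Q = 2981.7138
Holding cost = Q*H/2 = 12999.5168
TC = 2981.7138 + 12999.5168 = 15981.2306

15981.2306 $/yr


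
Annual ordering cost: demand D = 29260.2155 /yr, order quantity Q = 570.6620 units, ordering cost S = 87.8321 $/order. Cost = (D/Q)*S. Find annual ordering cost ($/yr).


Number of orders = D/Q = 51.2742
Cost = 51.2742 * 87.8321 = 4503.5173

4503.5173 $/yr


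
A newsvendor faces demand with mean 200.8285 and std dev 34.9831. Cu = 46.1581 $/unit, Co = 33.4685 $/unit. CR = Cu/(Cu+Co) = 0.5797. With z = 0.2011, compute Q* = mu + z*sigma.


CR = Cu/(Cu+Co) = 46.1581/(46.1581+33.4685) = 0.5797
z = 0.2011
Q* = 200.8285 + 0.2011 * 34.9831 = 207.8636

207.8636 units


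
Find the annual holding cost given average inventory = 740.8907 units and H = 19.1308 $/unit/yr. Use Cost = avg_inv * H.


Cost = 740.8907 * 19.1308 = 14173.8318

14173.8318 $/yr


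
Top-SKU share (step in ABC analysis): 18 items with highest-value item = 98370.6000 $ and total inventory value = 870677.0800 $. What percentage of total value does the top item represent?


Top item = 98370.6000
Total = 870677.0800
Percentage = 98370.6000 / 870677.0800 * 100 = 11.2982

11.2982%


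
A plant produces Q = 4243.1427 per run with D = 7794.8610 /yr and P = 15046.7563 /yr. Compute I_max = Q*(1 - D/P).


D/P = 0.5180
1 - D/P = 0.4820
I_max = 4243.1427 * 0.4820 = 2045.0140

2045.0140 units


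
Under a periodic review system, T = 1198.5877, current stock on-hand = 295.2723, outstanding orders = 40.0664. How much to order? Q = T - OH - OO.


Inventory position = OH + OO = 295.2723 + 40.0664 = 335.3387
Q = 1198.5877 - 335.3387 = 863.2490

863.2490 units


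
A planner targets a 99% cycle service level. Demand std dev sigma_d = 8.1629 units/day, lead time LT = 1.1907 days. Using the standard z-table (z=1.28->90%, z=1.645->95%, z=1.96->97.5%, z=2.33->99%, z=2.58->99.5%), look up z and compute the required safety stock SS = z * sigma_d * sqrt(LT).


From the table, SL = 99% corresponds to z = 2.33
sqrt(LT) = sqrt(1.1907) = 1.0912
SS = 2.33 * 8.1629 * 1.0912 = 20.7540

20.7540 units


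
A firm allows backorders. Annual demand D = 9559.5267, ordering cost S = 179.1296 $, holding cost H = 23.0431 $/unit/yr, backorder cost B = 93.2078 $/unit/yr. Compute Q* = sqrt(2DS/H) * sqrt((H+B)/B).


sqrt(2DS/H) = 385.5196
sqrt((H+B)/B) = 1.1168
Q* = 385.5196 * 1.1168 = 430.5449

430.5449 units


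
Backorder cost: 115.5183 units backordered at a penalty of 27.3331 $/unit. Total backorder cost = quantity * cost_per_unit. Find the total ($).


Total = 115.5183 * 27.3331 = 3157.4732

3157.4732 $


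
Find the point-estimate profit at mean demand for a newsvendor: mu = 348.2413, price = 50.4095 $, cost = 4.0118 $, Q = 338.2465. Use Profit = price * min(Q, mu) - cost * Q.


Sales at mu = min(338.2465, 348.2413) = 338.2465
Revenue = 50.4095 * 338.2465 = 17050.8369
Total cost = 4.0118 * 338.2465 = 1356.9773
Profit = 17050.8369 - 1356.9773 = 15693.8596

15693.8596 $


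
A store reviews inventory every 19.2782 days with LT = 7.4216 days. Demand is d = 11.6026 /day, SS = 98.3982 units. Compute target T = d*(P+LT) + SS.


P + LT = 26.6998
d*(P+LT) = 11.6026 * 26.6998 = 309.7871
T = 309.7871 + 98.3982 = 408.1853

408.1853 units


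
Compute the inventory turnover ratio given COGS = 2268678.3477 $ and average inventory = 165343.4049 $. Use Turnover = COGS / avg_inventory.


Turnover = 2268678.3477 / 165343.4049 = 13.7210

13.7210


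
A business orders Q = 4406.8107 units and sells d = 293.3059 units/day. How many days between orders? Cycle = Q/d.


Cycle = 4406.8107 / 293.3059 = 15.0246

15.0246 days


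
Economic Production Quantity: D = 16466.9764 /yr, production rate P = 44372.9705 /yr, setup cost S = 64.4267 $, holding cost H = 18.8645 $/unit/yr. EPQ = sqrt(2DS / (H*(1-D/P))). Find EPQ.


1 - D/P = 1 - 0.3711 = 0.6289
H*(1-D/P) = 11.8638
2DS = 2121825.8969
EPQ = sqrt(178848.5617) = 422.9049

422.9049 units


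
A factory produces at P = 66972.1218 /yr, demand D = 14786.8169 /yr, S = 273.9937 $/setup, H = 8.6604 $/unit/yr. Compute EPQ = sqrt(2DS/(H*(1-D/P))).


1 - D/P = 1 - 0.2208 = 0.7792
H*(1-D/P) = 6.7483
2DS = 8102989.3473
EPQ = sqrt(1200751.5330) = 1095.7881

1095.7881 units


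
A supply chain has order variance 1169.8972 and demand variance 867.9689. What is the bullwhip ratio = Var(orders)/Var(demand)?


BW = 1169.8972 / 867.9689 = 1.3479

1.3479


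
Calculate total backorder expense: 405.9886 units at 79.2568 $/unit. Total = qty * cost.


Total = 405.9886 * 79.2568 = 32177.3573

32177.3573 $


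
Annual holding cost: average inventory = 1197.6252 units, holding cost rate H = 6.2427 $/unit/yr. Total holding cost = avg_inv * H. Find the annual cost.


Cost = 1197.6252 * 6.2427 = 7476.4148

7476.4148 $/yr


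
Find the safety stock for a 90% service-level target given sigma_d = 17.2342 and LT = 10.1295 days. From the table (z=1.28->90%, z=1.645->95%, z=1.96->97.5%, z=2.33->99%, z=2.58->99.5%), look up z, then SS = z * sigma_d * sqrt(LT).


From the table, SL = 90% corresponds to z = 1.28
sqrt(LT) = sqrt(10.1295) = 3.1827
SS = 1.28 * 17.2342 * 3.1827 = 70.2094

70.2094 units


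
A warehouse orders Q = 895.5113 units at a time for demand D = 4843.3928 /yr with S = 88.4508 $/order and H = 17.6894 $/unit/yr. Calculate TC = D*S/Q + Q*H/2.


Ordering cost = D*S/Q = 478.3881
Holding cost = Q*H/2 = 7920.5288
TC = 478.3881 + 7920.5288 = 8398.9169

8398.9169 $/yr


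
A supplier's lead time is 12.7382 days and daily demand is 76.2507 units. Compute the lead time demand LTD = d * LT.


LTD = 76.2507 * 12.7382 = 971.2967

971.2967 units


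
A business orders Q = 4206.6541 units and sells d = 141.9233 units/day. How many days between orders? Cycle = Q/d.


Cycle = 4206.6541 / 141.9233 = 29.6403

29.6403 days


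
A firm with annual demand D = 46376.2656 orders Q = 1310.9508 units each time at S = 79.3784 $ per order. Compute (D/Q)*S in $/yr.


Number of orders = D/Q = 35.3761
Cost = 35.3761 * 79.3784 = 2808.0945

2808.0945 $/yr


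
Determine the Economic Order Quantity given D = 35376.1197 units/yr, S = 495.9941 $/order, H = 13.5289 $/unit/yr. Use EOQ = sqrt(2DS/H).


2*D*S = 2 * 35376.1197 * 495.9941 = 35092693.3042
2*D*S/H = 2593905.8833
EOQ = sqrt(2593905.8833) = 1610.5607

1610.5607 units


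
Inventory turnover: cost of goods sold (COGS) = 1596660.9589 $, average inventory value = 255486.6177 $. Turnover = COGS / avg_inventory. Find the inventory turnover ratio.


Turnover = 1596660.9589 / 255486.6177 = 6.2495

6.2495


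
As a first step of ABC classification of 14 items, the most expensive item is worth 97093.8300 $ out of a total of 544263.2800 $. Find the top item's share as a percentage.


Top item = 97093.8300
Total = 544263.2800
Percentage = 97093.8300 / 544263.2800 * 100 = 17.8395

17.8395%


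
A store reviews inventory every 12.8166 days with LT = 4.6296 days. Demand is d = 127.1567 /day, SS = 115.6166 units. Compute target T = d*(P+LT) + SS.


P + LT = 17.4462
d*(P+LT) = 127.1567 * 17.4462 = 2218.4012
T = 2218.4012 + 115.6166 = 2334.0178

2334.0178 units


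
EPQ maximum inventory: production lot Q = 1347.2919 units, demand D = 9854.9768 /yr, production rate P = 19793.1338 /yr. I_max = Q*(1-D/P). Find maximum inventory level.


D/P = 0.4979
1 - D/P = 0.5021
I_max = 1347.2919 * 0.5021 = 676.4769

676.4769 units


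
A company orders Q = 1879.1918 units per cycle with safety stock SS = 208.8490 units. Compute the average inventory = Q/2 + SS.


Q/2 = 939.5959
Avg = 939.5959 + 208.8490 = 1148.4449

1148.4449 units


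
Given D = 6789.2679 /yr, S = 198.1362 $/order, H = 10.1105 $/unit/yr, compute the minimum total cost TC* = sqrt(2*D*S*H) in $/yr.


2*D*S*H = 27201283.9928
TC* = sqrt(27201283.9928) = 5215.4850

5215.4850 $/yr


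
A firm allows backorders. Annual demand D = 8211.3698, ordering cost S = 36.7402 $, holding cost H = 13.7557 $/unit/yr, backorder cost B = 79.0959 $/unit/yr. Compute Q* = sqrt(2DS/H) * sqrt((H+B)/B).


sqrt(2DS/H) = 209.4364
sqrt((H+B)/B) = 1.0835
Q* = 209.4364 * 1.0835 = 226.9185

226.9185 units


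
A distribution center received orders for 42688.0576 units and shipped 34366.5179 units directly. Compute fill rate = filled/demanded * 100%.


FR = 34366.5179 / 42688.0576 * 100 = 80.5062

80.5062%


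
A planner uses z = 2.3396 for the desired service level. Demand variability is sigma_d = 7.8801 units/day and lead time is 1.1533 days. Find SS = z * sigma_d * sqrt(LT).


sqrt(LT) = sqrt(1.1533) = 1.0739
SS = 2.3396 * 7.8801 * 1.0739 = 19.7991

19.7991 units


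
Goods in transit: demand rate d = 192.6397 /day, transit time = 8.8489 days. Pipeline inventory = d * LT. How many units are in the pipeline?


Pipeline = 192.6397 * 8.8489 = 1704.6494

1704.6494 units


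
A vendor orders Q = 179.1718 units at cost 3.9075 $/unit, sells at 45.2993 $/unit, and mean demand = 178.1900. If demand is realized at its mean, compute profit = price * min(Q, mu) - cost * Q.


Sales at mu = min(179.1718, 178.1900) = 178.1900
Revenue = 45.2993 * 178.1900 = 8071.8823
Total cost = 3.9075 * 179.1718 = 700.1138
Profit = 8071.8823 - 700.1138 = 7371.7685

7371.7685 $


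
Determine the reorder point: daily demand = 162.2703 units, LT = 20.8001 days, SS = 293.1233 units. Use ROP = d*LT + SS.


d*LT = 162.2703 * 20.8001 = 3375.2385
ROP = 3375.2385 + 293.1233 = 3668.3618

3668.3618 units


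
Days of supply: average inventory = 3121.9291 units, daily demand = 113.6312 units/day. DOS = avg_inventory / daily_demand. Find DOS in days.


DOS = 3121.9291 / 113.6312 = 27.4742

27.4742 days


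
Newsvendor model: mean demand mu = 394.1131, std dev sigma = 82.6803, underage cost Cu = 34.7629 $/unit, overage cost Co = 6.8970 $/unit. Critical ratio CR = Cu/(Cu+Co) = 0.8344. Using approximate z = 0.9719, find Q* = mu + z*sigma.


CR = Cu/(Cu+Co) = 34.7629/(34.7629+6.8970) = 0.8344
z = 0.9719
Q* = 394.1131 + 0.9719 * 82.6803 = 474.4701

474.4701 units


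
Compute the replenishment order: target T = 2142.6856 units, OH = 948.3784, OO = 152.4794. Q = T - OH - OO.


Inventory position = OH + OO = 948.3784 + 152.4794 = 1100.8578
Q = 2142.6856 - 1100.8578 = 1041.8278

1041.8278 units


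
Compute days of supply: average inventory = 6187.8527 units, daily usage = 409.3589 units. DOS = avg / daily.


DOS = 6187.8527 / 409.3589 = 15.1160

15.1160 days


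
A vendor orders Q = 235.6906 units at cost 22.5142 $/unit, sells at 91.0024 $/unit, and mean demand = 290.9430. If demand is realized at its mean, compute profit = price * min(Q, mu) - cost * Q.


Sales at mu = min(235.6906, 290.9430) = 235.6906
Revenue = 91.0024 * 235.6906 = 21448.4103
Total cost = 22.5142 * 235.6906 = 5306.3853
Profit = 21448.4103 - 5306.3853 = 16142.0250

16142.0250 $


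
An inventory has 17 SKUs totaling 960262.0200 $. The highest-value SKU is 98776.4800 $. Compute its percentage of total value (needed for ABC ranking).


Top item = 98776.4800
Total = 960262.0200
Percentage = 98776.4800 / 960262.0200 * 100 = 10.2864

10.2864%


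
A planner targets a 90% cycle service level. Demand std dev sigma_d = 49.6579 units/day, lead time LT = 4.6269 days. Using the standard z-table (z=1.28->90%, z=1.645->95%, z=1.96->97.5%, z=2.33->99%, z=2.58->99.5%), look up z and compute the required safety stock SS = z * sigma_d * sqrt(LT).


From the table, SL = 90% corresponds to z = 1.28
sqrt(LT) = sqrt(4.6269) = 2.1510
SS = 1.28 * 49.6579 * 2.1510 = 136.7236

136.7236 units


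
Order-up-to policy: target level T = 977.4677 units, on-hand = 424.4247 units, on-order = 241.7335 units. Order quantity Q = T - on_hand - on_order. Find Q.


Inventory position = OH + OO = 424.4247 + 241.7335 = 666.1582
Q = 977.4677 - 666.1582 = 311.3095

311.3095 units


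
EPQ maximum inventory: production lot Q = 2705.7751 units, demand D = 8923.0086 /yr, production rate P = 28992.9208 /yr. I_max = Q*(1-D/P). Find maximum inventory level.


D/P = 0.3078
1 - D/P = 0.6922
I_max = 2705.7751 * 0.6922 = 1873.0320

1873.0320 units


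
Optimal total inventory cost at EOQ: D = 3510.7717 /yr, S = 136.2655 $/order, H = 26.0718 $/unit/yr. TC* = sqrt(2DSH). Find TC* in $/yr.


2*D*S*H = 24945344.9945
TC* = sqrt(24945344.9945) = 4994.5315

4994.5315 $/yr


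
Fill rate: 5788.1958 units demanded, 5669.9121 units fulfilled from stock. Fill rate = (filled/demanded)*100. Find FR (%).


FR = 5669.9121 / 5788.1958 * 100 = 97.9565

97.9565%


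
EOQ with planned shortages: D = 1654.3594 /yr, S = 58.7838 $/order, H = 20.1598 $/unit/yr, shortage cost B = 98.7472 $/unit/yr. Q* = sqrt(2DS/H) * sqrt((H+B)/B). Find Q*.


sqrt(2DS/H) = 98.2236
sqrt((H+B)/B) = 1.0973
Q* = 98.2236 * 1.0973 = 107.7847

107.7847 units


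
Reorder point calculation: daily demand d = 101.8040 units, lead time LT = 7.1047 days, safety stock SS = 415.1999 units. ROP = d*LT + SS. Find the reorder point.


d*LT = 101.8040 * 7.1047 = 723.2869
ROP = 723.2869 + 415.1999 = 1138.4868

1138.4868 units


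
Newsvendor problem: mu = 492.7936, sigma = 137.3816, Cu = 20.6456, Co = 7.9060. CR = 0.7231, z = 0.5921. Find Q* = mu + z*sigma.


CR = Cu/(Cu+Co) = 20.6456/(20.6456+7.9060) = 0.7231
z = 0.5921
Q* = 492.7936 + 0.5921 * 137.3816 = 574.1372

574.1372 units


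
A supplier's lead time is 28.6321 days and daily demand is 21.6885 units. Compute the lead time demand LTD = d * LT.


LTD = 21.6885 * 28.6321 = 620.9873

620.9873 units


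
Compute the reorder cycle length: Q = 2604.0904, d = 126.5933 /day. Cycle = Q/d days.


Cycle = 2604.0904 / 126.5933 = 20.5705

20.5705 days


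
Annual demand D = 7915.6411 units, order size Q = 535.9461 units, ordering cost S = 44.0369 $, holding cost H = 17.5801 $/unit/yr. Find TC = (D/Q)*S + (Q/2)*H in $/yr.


Ordering cost = D*S/Q = 650.4018
Holding cost = Q*H/2 = 4710.9930
TC = 650.4018 + 4710.9930 = 5361.3948

5361.3948 $/yr


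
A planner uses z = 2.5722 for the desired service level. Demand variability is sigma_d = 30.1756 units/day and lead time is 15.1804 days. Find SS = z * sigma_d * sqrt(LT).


sqrt(LT) = sqrt(15.1804) = 3.8962
SS = 2.5722 * 30.1756 * 3.8962 = 302.4143

302.4143 units


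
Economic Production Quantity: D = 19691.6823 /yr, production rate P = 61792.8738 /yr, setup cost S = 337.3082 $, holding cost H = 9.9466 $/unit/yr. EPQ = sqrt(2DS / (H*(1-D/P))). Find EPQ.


1 - D/P = 1 - 0.3187 = 0.6813
H*(1-D/P) = 6.7769
2DS = 13284331.8232
EPQ = sqrt(1960239.1935) = 1400.0854

1400.0854 units


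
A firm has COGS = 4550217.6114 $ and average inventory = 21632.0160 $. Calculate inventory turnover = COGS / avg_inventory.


Turnover = 4550217.6114 / 21632.0160 = 210.3464

210.3464


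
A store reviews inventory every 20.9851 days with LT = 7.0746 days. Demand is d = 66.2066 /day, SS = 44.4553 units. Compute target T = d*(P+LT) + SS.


P + LT = 28.0597
d*(P+LT) = 66.2066 * 28.0597 = 1857.7373
T = 1857.7373 + 44.4553 = 1902.1926

1902.1926 units


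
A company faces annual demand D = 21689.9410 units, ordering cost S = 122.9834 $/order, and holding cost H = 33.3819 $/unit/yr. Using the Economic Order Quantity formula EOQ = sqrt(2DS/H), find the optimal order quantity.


2*D*S = 2 * 21689.9410 * 122.9834 = 5335005.3800
2*D*S/H = 159817.3076
EOQ = sqrt(159817.3076) = 399.7716

399.7716 units


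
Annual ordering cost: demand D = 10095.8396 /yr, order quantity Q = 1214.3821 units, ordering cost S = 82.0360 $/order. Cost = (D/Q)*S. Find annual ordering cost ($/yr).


Number of orders = D/Q = 8.3136
Cost = 8.3136 * 82.0360 = 682.0113

682.0113 $/yr


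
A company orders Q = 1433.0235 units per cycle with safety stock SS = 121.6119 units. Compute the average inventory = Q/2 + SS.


Q/2 = 716.5118
Avg = 716.5118 + 121.6119 = 838.1236

838.1236 units


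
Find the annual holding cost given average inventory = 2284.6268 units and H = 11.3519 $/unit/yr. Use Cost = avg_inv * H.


Cost = 2284.6268 * 11.3519 = 25934.8550

25934.8550 $/yr


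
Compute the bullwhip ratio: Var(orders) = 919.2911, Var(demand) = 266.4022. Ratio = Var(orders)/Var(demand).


BW = 919.2911 / 266.4022 = 3.4508

3.4508


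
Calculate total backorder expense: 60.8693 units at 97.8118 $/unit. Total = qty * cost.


Total = 60.8693 * 97.8118 = 5953.7358

5953.7358 $


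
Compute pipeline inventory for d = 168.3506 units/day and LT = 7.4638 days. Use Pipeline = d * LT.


Pipeline = 168.3506 * 7.4638 = 1256.5352

1256.5352 units


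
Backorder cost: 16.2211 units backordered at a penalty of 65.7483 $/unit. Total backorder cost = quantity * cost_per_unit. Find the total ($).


Total = 16.2211 * 65.7483 = 1066.5097

1066.5097 $


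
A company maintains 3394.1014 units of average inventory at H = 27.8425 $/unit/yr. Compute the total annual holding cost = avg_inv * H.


Cost = 3394.1014 * 27.8425 = 94500.2682

94500.2682 $/yr


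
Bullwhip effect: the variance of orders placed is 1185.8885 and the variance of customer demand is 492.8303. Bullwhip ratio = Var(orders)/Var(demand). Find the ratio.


BW = 1185.8885 / 492.8303 = 2.4063

2.4063


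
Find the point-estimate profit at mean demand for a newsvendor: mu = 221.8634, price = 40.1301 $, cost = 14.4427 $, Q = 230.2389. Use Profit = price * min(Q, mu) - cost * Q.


Sales at mu = min(230.2389, 221.8634) = 221.8634
Revenue = 40.1301 * 221.8634 = 8903.4004
Total cost = 14.4427 * 230.2389 = 3325.2714
Profit = 8903.4004 - 3325.2714 = 5578.1291

5578.1291 $


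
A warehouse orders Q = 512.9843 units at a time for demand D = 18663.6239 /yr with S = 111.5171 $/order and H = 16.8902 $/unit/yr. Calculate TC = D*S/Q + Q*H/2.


Ordering cost = D*S/Q = 4057.2649
Holding cost = Q*H/2 = 4332.2037
TC = 4057.2649 + 4332.2037 = 8389.4686

8389.4686 $/yr


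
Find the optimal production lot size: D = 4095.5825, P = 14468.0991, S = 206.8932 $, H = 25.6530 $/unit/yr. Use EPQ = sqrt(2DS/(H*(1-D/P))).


1 - D/P = 1 - 0.2831 = 0.7169
H*(1-D/P) = 18.3912
2DS = 1694696.3386
EPQ = sqrt(92146.9715) = 303.5572

303.5572 units


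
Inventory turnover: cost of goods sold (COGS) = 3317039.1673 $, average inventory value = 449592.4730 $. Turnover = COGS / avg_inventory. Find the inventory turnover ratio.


Turnover = 3317039.1673 / 449592.4730 = 7.3779

7.3779


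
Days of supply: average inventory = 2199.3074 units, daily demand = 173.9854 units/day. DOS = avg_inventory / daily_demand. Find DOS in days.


DOS = 2199.3074 / 173.9854 = 12.6408

12.6408 days


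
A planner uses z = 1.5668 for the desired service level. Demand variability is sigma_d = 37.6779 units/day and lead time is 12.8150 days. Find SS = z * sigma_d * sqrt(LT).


sqrt(LT) = sqrt(12.8150) = 3.5798
SS = 1.5668 * 37.6779 * 3.5798 = 211.3292

211.3292 units


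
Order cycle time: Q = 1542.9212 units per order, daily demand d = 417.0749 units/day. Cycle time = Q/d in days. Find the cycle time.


Cycle = 1542.9212 / 417.0749 = 3.6994

3.6994 days


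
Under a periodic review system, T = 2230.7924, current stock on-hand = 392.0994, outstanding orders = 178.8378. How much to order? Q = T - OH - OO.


Inventory position = OH + OO = 392.0994 + 178.8378 = 570.9372
Q = 2230.7924 - 570.9372 = 1659.8552

1659.8552 units


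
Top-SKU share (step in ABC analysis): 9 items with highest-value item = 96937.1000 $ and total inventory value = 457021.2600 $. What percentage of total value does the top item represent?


Top item = 96937.1000
Total = 457021.2600
Percentage = 96937.1000 / 457021.2600 * 100 = 21.2106

21.2106%


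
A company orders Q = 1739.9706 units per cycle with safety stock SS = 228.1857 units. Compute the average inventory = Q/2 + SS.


Q/2 = 869.9853
Avg = 869.9853 + 228.1857 = 1098.1710

1098.1710 units


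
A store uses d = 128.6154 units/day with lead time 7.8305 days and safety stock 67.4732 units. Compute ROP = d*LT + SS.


d*LT = 128.6154 * 7.8305 = 1007.1229
ROP = 1007.1229 + 67.4732 = 1074.5961

1074.5961 units


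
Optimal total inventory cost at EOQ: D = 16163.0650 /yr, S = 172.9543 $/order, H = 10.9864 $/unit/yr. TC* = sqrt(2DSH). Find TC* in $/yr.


2*D*S*H = 61424338.2171
TC* = sqrt(61424338.2171) = 7837.3681

7837.3681 $/yr


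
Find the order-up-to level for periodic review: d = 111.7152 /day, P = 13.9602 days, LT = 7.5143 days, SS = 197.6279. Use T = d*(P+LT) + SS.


P + LT = 21.4745
d*(P+LT) = 111.7152 * 21.4745 = 2399.0281
T = 2399.0281 + 197.6279 = 2596.6560

2596.6560 units


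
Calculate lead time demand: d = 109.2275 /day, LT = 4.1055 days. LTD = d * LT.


LTD = 109.2275 * 4.1055 = 448.4335

448.4335 units


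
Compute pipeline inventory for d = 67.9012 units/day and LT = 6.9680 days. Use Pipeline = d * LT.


Pipeline = 67.9012 * 6.9680 = 473.1356

473.1356 units


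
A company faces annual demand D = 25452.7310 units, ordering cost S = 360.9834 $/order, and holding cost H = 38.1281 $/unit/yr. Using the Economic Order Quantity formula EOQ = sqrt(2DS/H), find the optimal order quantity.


2*D*S = 2 * 25452.7310 * 360.9834 = 18376026.7513
2*D*S/H = 481954.9558
EOQ = sqrt(481954.9558) = 694.2298

694.2298 units


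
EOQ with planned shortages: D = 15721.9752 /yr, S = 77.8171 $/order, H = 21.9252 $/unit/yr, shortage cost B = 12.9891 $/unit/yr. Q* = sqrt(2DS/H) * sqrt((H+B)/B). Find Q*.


sqrt(2DS/H) = 334.0675
sqrt((H+B)/B) = 1.6395
Q* = 334.0675 * 1.6395 = 547.7047

547.7047 units


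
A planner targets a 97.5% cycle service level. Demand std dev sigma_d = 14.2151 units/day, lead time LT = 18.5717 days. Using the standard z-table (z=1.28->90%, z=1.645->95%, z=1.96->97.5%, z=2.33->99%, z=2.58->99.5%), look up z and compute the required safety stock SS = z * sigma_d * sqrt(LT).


From the table, SL = 97.5% corresponds to z = 1.96
sqrt(LT) = sqrt(18.5717) = 4.3095
SS = 1.96 * 14.2151 * 4.3095 = 120.0693

120.0693 units


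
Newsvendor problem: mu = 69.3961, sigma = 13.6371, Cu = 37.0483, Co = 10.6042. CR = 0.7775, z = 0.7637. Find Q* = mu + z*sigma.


CR = Cu/(Cu+Co) = 37.0483/(37.0483+10.6042) = 0.7775
z = 0.7637
Q* = 69.3961 + 0.7637 * 13.6371 = 79.8108

79.8108 units


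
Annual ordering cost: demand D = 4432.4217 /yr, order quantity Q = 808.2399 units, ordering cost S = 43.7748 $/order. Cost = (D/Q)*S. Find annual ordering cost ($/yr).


Number of orders = D/Q = 5.4840
Cost = 5.4840 * 43.7748 = 240.0628

240.0628 $/yr


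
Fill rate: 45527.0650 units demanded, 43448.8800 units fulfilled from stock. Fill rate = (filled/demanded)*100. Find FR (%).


FR = 43448.8800 / 45527.0650 * 100 = 95.4353

95.4353%


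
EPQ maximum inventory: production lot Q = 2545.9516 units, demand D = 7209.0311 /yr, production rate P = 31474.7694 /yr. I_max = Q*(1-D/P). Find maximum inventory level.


D/P = 0.2290
1 - D/P = 0.7710
I_max = 2545.9516 * 0.7710 = 1962.8228

1962.8228 units


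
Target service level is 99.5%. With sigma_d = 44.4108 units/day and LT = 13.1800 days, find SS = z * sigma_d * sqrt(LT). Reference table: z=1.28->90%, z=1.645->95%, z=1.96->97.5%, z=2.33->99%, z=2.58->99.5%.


From the table, SL = 99.5% corresponds to z = 2.58
sqrt(LT) = sqrt(13.1800) = 3.6304
SS = 2.58 * 44.4108 * 3.6304 = 415.9738

415.9738 units


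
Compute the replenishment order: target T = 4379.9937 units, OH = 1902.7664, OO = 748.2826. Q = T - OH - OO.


Inventory position = OH + OO = 1902.7664 + 748.2826 = 2651.0490
Q = 4379.9937 - 2651.0490 = 1728.9447

1728.9447 units


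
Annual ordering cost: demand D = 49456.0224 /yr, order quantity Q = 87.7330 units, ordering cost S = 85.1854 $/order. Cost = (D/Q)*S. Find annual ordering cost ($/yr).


Number of orders = D/Q = 563.7106
Cost = 563.7106 * 85.1854 = 48019.9133

48019.9133 $/yr


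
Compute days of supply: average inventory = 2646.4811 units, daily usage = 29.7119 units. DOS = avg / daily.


DOS = 2646.4811 / 29.7119 = 89.0714

89.0714 days


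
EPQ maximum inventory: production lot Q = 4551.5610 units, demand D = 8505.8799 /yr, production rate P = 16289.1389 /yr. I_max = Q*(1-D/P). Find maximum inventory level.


D/P = 0.5222
1 - D/P = 0.4778
I_max = 4551.5610 * 0.4778 = 2174.8220

2174.8220 units


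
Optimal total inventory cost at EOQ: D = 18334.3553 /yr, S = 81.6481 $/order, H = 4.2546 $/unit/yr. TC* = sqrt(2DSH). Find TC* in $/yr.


2*D*S*H = 12737976.9178
TC* = sqrt(12737976.9178) = 3569.0302

3569.0302 $/yr


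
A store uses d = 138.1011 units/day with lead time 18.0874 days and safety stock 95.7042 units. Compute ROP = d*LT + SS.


d*LT = 138.1011 * 18.0874 = 2497.8898
ROP = 2497.8898 + 95.7042 = 2593.5940

2593.5940 units


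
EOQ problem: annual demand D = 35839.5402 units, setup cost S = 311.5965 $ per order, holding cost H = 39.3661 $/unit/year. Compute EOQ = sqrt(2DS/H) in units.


2*D*S = 2 * 35839.5402 * 311.5965 = 22334950.5759
2*D*S/H = 567365.0825
EOQ = sqrt(567365.0825) = 753.2364

753.2364 units


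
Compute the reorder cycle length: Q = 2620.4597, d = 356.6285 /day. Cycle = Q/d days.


Cycle = 2620.4597 / 356.6285 = 7.3479

7.3479 days


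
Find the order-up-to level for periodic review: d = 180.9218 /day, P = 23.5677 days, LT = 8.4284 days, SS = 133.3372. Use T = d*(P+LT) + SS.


P + LT = 31.9961
d*(P+LT) = 180.9218 * 31.9961 = 5788.7920
T = 5788.7920 + 133.3372 = 5922.1292

5922.1292 units


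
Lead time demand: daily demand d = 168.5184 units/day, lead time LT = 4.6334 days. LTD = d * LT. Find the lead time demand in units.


LTD = 168.5184 * 4.6334 = 780.8132

780.8132 units


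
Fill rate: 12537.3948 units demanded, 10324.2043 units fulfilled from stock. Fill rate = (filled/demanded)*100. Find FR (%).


FR = 10324.2043 / 12537.3948 * 100 = 82.3473

82.3473%


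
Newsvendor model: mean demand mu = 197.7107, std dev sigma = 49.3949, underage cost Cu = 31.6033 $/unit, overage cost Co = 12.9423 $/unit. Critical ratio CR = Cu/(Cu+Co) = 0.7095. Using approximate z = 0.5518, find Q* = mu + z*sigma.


CR = Cu/(Cu+Co) = 31.6033/(31.6033+12.9423) = 0.7095
z = 0.5518
Q* = 197.7107 + 0.5518 * 49.3949 = 224.9668

224.9668 units


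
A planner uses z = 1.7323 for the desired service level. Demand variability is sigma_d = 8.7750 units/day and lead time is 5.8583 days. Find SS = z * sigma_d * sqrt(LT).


sqrt(LT) = sqrt(5.8583) = 2.4204
SS = 1.7323 * 8.7750 * 2.4204 = 36.7922

36.7922 units


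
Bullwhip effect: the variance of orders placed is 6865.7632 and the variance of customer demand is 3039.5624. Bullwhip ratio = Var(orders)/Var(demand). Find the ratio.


BW = 6865.7632 / 3039.5624 = 2.2588

2.2588


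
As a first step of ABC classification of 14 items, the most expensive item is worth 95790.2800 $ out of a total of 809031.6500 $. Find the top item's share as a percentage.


Top item = 95790.2800
Total = 809031.6500
Percentage = 95790.2800 / 809031.6500 * 100 = 11.8401

11.8401%


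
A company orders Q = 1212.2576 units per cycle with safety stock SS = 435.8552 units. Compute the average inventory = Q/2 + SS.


Q/2 = 606.1288
Avg = 606.1288 + 435.8552 = 1041.9840

1041.9840 units


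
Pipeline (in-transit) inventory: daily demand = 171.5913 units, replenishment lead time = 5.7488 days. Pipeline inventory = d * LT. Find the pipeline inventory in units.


Pipeline = 171.5913 * 5.7488 = 986.4441

986.4441 units


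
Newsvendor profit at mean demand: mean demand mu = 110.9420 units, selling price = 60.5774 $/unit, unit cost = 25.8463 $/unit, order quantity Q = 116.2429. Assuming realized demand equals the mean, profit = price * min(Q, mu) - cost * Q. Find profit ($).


Sales at mu = min(116.2429, 110.9420) = 110.9420
Revenue = 60.5774 * 110.9420 = 6720.5779
Total cost = 25.8463 * 116.2429 = 3004.4489
Profit = 6720.5779 - 3004.4489 = 3716.1290

3716.1290 $


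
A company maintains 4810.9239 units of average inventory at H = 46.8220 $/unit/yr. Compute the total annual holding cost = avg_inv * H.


Cost = 4810.9239 * 46.8220 = 225257.0788

225257.0788 $/yr


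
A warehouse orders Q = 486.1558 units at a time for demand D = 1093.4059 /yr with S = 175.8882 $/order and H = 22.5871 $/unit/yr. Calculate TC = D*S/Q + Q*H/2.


Ordering cost = D*S/Q = 395.5876
Holding cost = Q*H/2 = 5490.4248
TC = 395.5876 + 5490.4248 = 5886.0124

5886.0124 $/yr


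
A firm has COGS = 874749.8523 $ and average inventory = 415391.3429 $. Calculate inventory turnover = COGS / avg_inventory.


Turnover = 874749.8523 / 415391.3429 = 2.1058

2.1058


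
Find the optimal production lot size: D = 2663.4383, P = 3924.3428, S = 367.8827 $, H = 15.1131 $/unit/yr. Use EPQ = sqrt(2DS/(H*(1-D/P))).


1 - D/P = 1 - 0.6787 = 0.3213
H*(1-D/P) = 4.8559
2DS = 1959665.7462
EPQ = sqrt(403564.7153) = 635.2674

635.2674 units


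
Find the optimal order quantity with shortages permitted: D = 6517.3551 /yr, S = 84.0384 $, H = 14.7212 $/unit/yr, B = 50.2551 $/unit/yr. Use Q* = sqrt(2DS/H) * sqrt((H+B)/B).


sqrt(2DS/H) = 272.7834
sqrt((H+B)/B) = 1.1371
Q* = 272.7834 * 1.1371 = 310.1740

310.1740 units


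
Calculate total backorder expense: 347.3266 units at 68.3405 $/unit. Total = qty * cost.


Total = 347.3266 * 68.3405 = 23736.4735

23736.4735 $


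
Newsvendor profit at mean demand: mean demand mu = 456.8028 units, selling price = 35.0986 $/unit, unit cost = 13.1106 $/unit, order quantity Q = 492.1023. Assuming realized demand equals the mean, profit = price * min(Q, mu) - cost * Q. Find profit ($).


Sales at mu = min(492.1023, 456.8028) = 456.8028
Revenue = 35.0986 * 456.8028 = 16033.1388
Total cost = 13.1106 * 492.1023 = 6451.7564
Profit = 16033.1388 - 6451.7564 = 9581.3823

9581.3823 $


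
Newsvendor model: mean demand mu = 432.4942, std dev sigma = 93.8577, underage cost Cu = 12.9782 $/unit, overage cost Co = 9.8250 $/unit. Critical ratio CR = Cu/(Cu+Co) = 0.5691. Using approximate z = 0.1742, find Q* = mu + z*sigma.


CR = Cu/(Cu+Co) = 12.9782/(12.9782+9.8250) = 0.5691
z = 0.1742
Q* = 432.4942 + 0.1742 * 93.8577 = 448.8442

448.8442 units


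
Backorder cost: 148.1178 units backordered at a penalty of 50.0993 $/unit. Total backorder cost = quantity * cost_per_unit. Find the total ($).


Total = 148.1178 * 50.0993 = 7420.5981

7420.5981 $


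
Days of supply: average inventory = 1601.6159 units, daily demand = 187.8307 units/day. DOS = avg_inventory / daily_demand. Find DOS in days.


DOS = 1601.6159 / 187.8307 = 8.5269

8.5269 days


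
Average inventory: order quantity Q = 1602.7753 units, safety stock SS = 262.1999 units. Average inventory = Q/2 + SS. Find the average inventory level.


Q/2 = 801.3877
Avg = 801.3877 + 262.1999 = 1063.5875

1063.5875 units


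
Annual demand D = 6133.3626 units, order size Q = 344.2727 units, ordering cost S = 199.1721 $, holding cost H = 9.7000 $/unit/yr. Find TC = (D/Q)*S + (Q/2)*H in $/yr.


Ordering cost = D*S/Q = 3548.3345
Holding cost = Q*H/2 = 1669.7226
TC = 3548.3345 + 1669.7226 = 5218.0571

5218.0571 $/yr


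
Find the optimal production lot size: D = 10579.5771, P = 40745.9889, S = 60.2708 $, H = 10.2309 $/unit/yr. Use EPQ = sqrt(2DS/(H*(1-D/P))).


1 - D/P = 1 - 0.2596 = 0.7404
H*(1-D/P) = 7.5745
2DS = 1275279.1510
EPQ = sqrt(168365.3150) = 410.3234

410.3234 units


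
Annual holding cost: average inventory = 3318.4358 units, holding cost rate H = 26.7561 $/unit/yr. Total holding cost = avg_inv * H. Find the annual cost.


Cost = 3318.4358 * 26.7561 = 88788.4001

88788.4001 $/yr


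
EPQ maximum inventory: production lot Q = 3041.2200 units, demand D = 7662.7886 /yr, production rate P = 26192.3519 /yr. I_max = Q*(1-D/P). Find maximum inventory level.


D/P = 0.2926
1 - D/P = 0.7074
I_max = 3041.2200 * 0.7074 = 2151.4860

2151.4860 units
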